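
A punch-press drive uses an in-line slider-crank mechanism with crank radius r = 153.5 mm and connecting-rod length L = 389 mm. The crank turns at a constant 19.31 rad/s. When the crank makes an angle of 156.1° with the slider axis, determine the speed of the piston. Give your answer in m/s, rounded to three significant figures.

0.762

ω = 19.31 rad/s
For an in-line slider-crank, x = r cosθ + √(L² − r² sin²θ), so v = −rω sinθ·[1 + r cosθ/√(L² − r² sin²θ)].
With r = 0.1535 m, L = 0.389 m, θ = 156.1°: √(L² − r² sin²θ) = 0.384 m.
v = −0.1535·19.31·0.40514·[1 + 0.1535·-0.91425/0.384] = -0.76199 m/s.
|v| = 0.76199 m/s.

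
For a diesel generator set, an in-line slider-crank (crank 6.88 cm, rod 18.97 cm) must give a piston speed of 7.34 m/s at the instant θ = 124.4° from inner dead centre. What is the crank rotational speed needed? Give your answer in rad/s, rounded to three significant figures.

165

For an in-line slider-crank, |v_piston| = rω|sinθ|·[1 + r cosθ/√(L² − r² sin²θ)].
With r = 0.0688 m, L = 0.1897 m, θ = 124.4°: the bracketed kinematic factor |dx/dθ| = 0.044577 m.
ω = v/|dx/dθ| = 7.34/0.044577 = 164.66 rad/s.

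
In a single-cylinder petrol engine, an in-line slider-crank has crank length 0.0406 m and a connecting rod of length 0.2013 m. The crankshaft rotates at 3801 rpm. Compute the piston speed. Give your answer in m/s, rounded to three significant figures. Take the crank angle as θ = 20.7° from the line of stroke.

6.79

ω = 2π·3801/60 = 398 rad/s
For an in-line slider-crank, x = r cosθ + √(L² − r² sin²θ), so v = −rω sinθ·[1 + r cosθ/√(L² − r² sin²θ)].
With r = 0.0406 m, L = 0.2013 m, θ = 20.7°: √(L² − r² sin²θ) = 0.20079 m.
v = −0.0406·398·0.35347·[1 + 0.0406·0.93544/0.20079] = -6.7928 m/s.
|v| = 6.7928 m/s.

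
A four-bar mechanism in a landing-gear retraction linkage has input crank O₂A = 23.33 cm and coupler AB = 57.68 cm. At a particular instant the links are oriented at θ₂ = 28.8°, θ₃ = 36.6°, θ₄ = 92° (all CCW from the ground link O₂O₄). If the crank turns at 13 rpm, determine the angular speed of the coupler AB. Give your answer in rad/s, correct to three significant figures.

0.597

ω₂ = 1.361 rad/s (from 13 rpm).
Differentiating the loop-closure r₂e^{iθ₂}+r₃e^{iθ₃}=r₁+r₄e^{iθ₄} gives r₂ω₂e^{iθ₂}+r₃ω₃e^{iθ₃}=r₄ω₄e^{iθ₄}.
Eliminating the other unknown: ω₃ = r₂ω₂ sin(θ₄−θ₂) / [r₃ sin(θ₃−θ₄)].
Numerator sine = +0.89259; denominator sine = -0.82314.
Result = 0.2333·1.361·(+0.89259) / (0.5768·(-0.82314)) = -0.59709 rad/s; magnitude 0.59709 rad/s.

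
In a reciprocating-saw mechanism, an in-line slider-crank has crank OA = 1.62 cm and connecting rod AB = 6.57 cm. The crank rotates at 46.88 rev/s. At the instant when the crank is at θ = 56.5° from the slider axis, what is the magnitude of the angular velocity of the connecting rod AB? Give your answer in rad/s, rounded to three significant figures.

ω = 294.6 rad/s (converted from 46.88 rev/s).
The rod makes angle φ with the slider axis where L sinφ = r sinθ; differentiating, L cosφ·φ̇ = r ω cosθ.
L cosφ = √(L² − r² sin²θ) = 0.064296 m.
|ω_rod| = r ω |cosθ| / √(L² − r² sin²θ) = 0.0162·294.6·0.55194/0.064296 = 40.963 rad/s.

41.0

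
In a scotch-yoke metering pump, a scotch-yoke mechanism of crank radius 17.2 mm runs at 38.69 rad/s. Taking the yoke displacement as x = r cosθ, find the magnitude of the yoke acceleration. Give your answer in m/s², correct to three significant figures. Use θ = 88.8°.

0.539

ω = 38.69 rad/s
x = r cosθ ⇒ ẍ = −rω² cosθ (ω constant).
|a| = rω²|cosθ| = 0.0172·(38.69)²·|cos 88.8°| = 0.5392 m/s².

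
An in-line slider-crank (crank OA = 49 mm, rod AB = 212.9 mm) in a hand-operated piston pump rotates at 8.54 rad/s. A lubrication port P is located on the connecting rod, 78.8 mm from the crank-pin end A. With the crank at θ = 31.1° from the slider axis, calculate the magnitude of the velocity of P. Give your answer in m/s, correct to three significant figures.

ω = 8.54 rad/s.  Crank-pin speed |V_A| = rω = 0.41846 m/s, perpendicular to OA.
Rod angle: sinφ = −(r/L) sinθ ⇒ φ = -6.828°; ω_rod = −rω cosθ/√(L²−r²sin²θ) = -1.695 rad/s.
V_P = V_A + ω_rod × AP, with AP = 0.0788 m along the rod.
Components: V_Px = −rω sinθ − a·ω_rod·sinφ = -0.23203 m/s;  V_Py = rω cosθ + a·ω_rod·cosφ = +0.22569 m/s.
|V_P| = √(V_Px² + V_Py²) = 0.32369 m/s.

0.324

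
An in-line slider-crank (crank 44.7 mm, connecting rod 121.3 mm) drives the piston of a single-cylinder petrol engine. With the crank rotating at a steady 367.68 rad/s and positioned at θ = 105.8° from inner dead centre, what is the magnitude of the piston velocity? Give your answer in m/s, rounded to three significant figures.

14.1

ω = 367.7 rad/s
For an in-line slider-crank, x = r cosθ + √(L² − r² sin²θ), so v = −rω sinθ·[1 + r cosθ/√(L² − r² sin²θ)].
With r = 0.0447 m, L = 0.1213 m, θ = 105.8°: √(L² − r² sin²θ) = 0.11342 m.
v = −0.0447·367.7·0.96222·[1 + 0.0447·-0.27228/0.11342] = -14.117 m/s.
|v| = 14.117 m/s.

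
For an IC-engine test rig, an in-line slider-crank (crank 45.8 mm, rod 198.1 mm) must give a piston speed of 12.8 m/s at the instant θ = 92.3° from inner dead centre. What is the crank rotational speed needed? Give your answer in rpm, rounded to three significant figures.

For an in-line slider-crank, |v_piston| = rω|sinθ|·[1 + r cosθ/√(L² − r² sin²θ)].
With r = 0.0458 m, L = 0.1981 m, θ = 92.3°: the bracketed kinematic factor |dx/dθ| = 0.045327 m.
ω = v/|dx/dθ| = 12.8/0.045327 = 282.39 rad/s.
N = 60ω/(2π) = 2696.7 rpm.

2700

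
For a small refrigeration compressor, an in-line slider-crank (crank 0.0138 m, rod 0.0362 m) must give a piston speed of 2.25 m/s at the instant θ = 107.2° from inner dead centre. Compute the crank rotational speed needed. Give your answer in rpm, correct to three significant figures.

For an in-line slider-crank, |v_piston| = rω|sinθ|·[1 + r cosθ/√(L² − r² sin²θ)].
With r = 0.0138 m, L = 0.0362 m, θ = 107.2°: the bracketed kinematic factor |dx/dθ| = 0.011587 m.
ω = v/|dx/dθ| = 2.25/0.011587 = 194.18 rad/s.
N = 60ω/(2π) = 1854.3 rpm.

1850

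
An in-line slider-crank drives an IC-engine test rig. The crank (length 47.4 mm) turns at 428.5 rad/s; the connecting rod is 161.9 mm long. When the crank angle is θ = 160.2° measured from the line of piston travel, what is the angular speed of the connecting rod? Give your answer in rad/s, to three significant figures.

ω = 428.5 rad/s
The rod makes angle φ with the slider axis where L sinφ = r sinθ; differentiating, L cosφ·φ̇ = r ω cosθ.
L cosφ = √(L² − r² sin²θ) = 0.1611 m.
|ω_rod| = r ω |cosθ| / √(L² − r² sin²θ) = 0.0474·428.5·0.94088/0.1611 = 118.62 rad/s.

119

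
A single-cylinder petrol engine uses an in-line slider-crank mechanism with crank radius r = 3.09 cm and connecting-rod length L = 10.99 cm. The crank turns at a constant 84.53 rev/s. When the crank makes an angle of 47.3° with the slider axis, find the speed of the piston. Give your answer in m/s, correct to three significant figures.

14.4

ω = 2π·84.5 = 531.1 rad/s
For an in-line slider-crank, x = r cosθ + √(L² − r² sin²θ), so v = −rω sinθ·[1 + r cosθ/√(L² − r² sin²θ)].
With r = 0.0309 m, L = 0.1099 m, θ = 47.3°: √(L² − r² sin²θ) = 0.10753 m.
v = −0.0309·531.1·0.73491·[1 + 0.0309·0.67816/0.10753] = -14.412 m/s.
|v| = 14.412 m/s.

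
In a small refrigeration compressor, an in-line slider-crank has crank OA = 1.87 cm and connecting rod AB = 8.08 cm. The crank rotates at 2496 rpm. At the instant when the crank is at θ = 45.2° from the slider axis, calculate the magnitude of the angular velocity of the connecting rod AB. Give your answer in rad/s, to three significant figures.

43.2

ω = 261.4 rad/s (converted from 2496 rpm).
The rod makes angle φ with the slider axis where L sinφ = r sinθ; differentiating, L cosφ·φ̇ = r ω cosθ.
L cosφ = √(L² − r² sin²θ) = 0.079703 m.
|ω_rod| = r ω |cosθ| / √(L² − r² sin²θ) = 0.0187·261.4·0.70463/0.079703 = 43.212 rad/s.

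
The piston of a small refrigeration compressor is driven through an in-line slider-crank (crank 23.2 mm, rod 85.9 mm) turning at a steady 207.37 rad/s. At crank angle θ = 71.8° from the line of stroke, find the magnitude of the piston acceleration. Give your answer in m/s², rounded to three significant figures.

89.1

ω = 207.4 rad/s
x(θ) = r cosθ + √(L² − r² sin²θ); with ω constant, a = ω²·d²x/dθ².
d²x/dθ² = −r cosθ − r²(cos2θ)/√u − r⁴ sin²2θ/(4u^{3/2}),  u = L² − r² sin²θ = 0.00689308 m².
Substituting r = 0.0232 m, L = 0.0859 m, θ = 71.8°: d²x/dθ² = -0.0020727 m.
a = ω²·d²x/dθ² = (207.4)²·(-0.0020727) = -89.13 m/s²;  |a| = 89.13 m/s².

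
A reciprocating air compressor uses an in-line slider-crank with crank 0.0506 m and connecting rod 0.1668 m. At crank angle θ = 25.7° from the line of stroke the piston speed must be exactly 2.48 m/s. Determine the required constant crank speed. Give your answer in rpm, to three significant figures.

846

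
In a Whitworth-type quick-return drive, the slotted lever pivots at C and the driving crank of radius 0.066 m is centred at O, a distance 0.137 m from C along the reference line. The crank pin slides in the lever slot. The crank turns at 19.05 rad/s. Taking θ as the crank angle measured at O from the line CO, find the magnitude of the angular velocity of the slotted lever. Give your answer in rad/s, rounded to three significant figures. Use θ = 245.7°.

ω = 19.05 rad/s
Crank pin A relative to C: A = (d + r cosθ, r sinθ); lever angle φ = atan2(r sinθ, d + r cosθ).
Differentiating tanφ: φ̇ = rω(d cosθ + r)/(d² + r² + 2dr cosθ).
d² + r² + 2dr cosθ = |CA|² = 0.0156832 m²;  d cosθ + r = +0.0096225 m.
|ω_lever| = |0.066·19.05·+0.0096225| / 0.0156832 = 0.77143 rad/s.

0.771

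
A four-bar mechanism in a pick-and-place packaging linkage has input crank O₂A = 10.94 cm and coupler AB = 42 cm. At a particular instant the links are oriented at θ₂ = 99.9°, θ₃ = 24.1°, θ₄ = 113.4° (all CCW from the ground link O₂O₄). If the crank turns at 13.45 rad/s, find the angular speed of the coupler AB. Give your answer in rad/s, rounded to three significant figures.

0.818

ω₂ = 13.45 rad/s
Differentiating the loop-closure r₂e^{iθ₂}+r₃e^{iθ₃}=r₁+r₄e^{iθ₄} gives r₂ω₂e^{iθ₂}+r₃ω₃e^{iθ₃}=r₄ω₄e^{iθ₄}.
Eliminating the other unknown: ω₃ = r₂ω₂ sin(θ₄−θ₂) / [r₃ sin(θ₃−θ₄)].
Numerator sine = +0.23345; denominator sine = -0.99993.
Result = 0.1094·13.45·(+0.23345) / (0.42·(-0.99993)) = -0.81791 rad/s; magnitude 0.81791 rad/s.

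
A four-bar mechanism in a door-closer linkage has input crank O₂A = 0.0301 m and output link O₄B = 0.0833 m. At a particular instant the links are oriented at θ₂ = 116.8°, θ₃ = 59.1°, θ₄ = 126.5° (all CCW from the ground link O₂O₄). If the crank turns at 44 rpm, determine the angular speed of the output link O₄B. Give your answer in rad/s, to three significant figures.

ω₂ = 4.608 rad/s (from 44 rpm).
Differentiating the loop-closure r₂e^{iθ₂}+r₃e^{iθ₃}=r₁+r₄e^{iθ₄} gives r₂ω₂e^{iθ₂}+r₃ω₃e^{iθ₃}=r₄ω₄e^{iθ₄}.
Eliminating the other unknown: ω₄ = r₂ω₂ sin(θ₂−θ₃) / [r₄ sin(θ₄−θ₃)].
Numerator sine = +0.84526; denominator sine = +0.92321.
Result = 0.0301·4.608·(+0.84526) / (0.0833·(+0.92321)) = +1.5244 rad/s; magnitude 1.5244 rad/s.

1.52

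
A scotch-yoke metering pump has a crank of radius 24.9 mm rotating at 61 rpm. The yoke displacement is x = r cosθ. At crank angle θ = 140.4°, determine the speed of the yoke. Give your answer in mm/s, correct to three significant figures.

101

ω = 6.388 rad/s (from 61 rpm).
x = r cosθ ⇒ ẋ = −rω sinθ.
|v| = rω|sinθ| = 0.0249·6.388·|sin 140.4°| = 0.10139 m/s = 101.39 mm/s.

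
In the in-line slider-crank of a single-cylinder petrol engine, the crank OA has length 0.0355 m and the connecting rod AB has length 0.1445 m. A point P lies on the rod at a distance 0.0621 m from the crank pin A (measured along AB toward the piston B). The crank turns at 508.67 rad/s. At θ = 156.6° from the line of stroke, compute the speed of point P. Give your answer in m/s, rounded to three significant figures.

11.5

ω = 508.7 rad/s.  Crank-pin speed |V_A| = rω = 18.058 m/s, perpendicular to OA.
Rod angle: sinφ = −(r/L) sinθ ⇒ φ = -5.599°; ω_rod = −rω cosθ/√(L²−r²sin²θ) = +115.24 rad/s.
V_P = V_A + ω_rod × AP, with AP = 0.0621 m along the rod.
Components: V_Px = −rω sinθ − a·ω_rod·sinφ = -6.4734 m/s;  V_Py = rω cosθ + a·ω_rod·cosφ = -9.4504 m/s.
|V_P| = √(V_Px² + V_Py²) = 11.455 m/s.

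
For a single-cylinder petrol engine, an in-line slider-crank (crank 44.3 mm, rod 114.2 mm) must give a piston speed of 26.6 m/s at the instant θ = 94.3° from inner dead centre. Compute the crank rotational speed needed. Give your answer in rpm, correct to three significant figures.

5940

For an in-line slider-crank, |v_piston| = rω|sinθ|·[1 + r cosθ/√(L² − r² sin²θ)].
With r = 0.0443 m, L = 0.1142 m, θ = 94.3°: the bracketed kinematic factor |dx/dθ| = 0.042782 m.
ω = v/|dx/dθ| = 26.6/0.042782 = 621.76 rad/s.
N = 60ω/(2π) = 5937.3 rpm.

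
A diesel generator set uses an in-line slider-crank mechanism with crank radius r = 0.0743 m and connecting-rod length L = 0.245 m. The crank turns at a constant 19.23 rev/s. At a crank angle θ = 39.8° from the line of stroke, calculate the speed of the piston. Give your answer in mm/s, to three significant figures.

ω = 2π·19.2 = 120.8 rad/s
For an in-line slider-crank, x = r cosθ + √(L² − r² sin²θ), so v = −rω sinθ·[1 + r cosθ/√(L² − r² sin²θ)].
With r = 0.0743 m, L = 0.245 m, θ = 39.8°: √(L² − r² sin²θ) = 0.24034 m.
v = −0.0743·120.8·0.64011·[1 + 0.0743·0.76828/0.24034] = -7.1113 m/s.
|v| = 7.1113 m/s = 7111.3 mm/s.

7110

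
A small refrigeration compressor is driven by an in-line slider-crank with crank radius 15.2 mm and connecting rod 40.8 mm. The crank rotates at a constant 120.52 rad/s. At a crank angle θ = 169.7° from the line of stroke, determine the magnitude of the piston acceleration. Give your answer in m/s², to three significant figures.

140

ω = 120.5 rad/s
x(θ) = r cosθ + √(L² − r² sin²θ); with ω constant, a = ω²·d²x/dθ².
d²x/dθ² = −r cosθ − r²(cos2θ)/√u − r⁴ sin²2θ/(4u^{3/2}),  u = L² − r² sin²θ = 0.00165725 m².
Substituting r = 0.0152 m, L = 0.0408 m, θ = 169.7°: d²x/dθ² = +0.0096181 m.
a = ω²·d²x/dθ² = (120.5)²·(+0.0096181) = +139.7 m/s²;  |a| = 139.7 m/s².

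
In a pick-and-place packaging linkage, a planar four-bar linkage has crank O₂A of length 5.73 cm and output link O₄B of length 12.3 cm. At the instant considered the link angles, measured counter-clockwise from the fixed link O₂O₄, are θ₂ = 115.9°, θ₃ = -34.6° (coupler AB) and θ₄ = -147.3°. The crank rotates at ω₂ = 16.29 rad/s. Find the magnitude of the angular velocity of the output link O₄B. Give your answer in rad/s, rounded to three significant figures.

ω₂ = 16.29 rad/s
Differentiating the loop-closure r₂e^{iθ₂}+r₃e^{iθ₃}=r₁+r₄e^{iθ₄} gives r₂ω₂e^{iθ₂}+r₃ω₃e^{iθ₃}=r₄ω₄e^{iθ₄}.
Eliminating the other unknown: ω₄ = r₂ω₂ sin(θ₂−θ₃) / [r₄ sin(θ₄−θ₃)].
Numerator sine = +0.49242; denominator sine = -0.92254.
Result = 0.0573·16.29·(+0.49242) / (0.123·(-0.92254)) = -4.0507 rad/s; magnitude 4.0507 rad/s.

4.05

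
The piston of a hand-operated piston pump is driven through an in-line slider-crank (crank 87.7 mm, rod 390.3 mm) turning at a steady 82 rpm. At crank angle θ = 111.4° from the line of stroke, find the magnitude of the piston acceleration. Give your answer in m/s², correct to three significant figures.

3.44

ω = 2π·82/60 = 8.587 rad/s
x(θ) = r cosθ + √(L² − r² sin²θ); with ω constant, a = ω²·d²x/dθ².
d²x/dθ² = −r cosθ − r²(cos2θ)/√u − r⁴ sin²2θ/(4u^{3/2}),  u = L² − r² sin²θ = 0.145667 m².
Substituting r = 0.0877 m, L = 0.3903 m, θ = 111.4°: d²x/dθ² = +0.046663 m.
a = ω²·d²x/dθ² = (8.587)²·(+0.046663) = +3.4408 m/s²;  |a| = 3.4408 m/s².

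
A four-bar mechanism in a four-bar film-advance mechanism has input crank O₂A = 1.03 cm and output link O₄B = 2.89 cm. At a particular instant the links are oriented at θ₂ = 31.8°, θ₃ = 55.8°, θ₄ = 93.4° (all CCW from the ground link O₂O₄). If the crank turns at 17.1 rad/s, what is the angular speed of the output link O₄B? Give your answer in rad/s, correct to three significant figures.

4.06

ω₂ = 17.1 rad/s
Differentiating the loop-closure r₂e^{iθ₂}+r₃e^{iθ₃}=r₁+r₄e^{iθ₄} gives r₂ω₂e^{iθ₂}+r₃ω₃e^{iθ₃}=r₄ω₄e^{iθ₄}.
Eliminating the other unknown: ω₄ = r₂ω₂ sin(θ₂−θ₃) / [r₄ sin(θ₄−θ₃)].
Numerator sine = -0.40674; denominator sine = +0.61015.
Result = 0.0103·17.1·(-0.40674) / (0.0289·(+0.61015)) = -4.0627 rad/s; magnitude 4.0627 rad/s.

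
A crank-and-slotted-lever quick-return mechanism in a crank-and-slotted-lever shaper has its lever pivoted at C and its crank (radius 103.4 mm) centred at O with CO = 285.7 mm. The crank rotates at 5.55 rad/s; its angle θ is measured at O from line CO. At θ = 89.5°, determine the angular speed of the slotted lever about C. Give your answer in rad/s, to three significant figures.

0.655

ω = 5.55 rad/s
Crank pin A relative to C: A = (d + r cosθ, r sinθ); lever angle φ = atan2(r sinθ, d + r cosθ).
Differentiating tanφ: φ̇ = rω(d cosθ + r)/(d² + r² + 2dr cosθ).
d² + r² + 2dr cosθ = |CA|² = 0.0928316 m²;  d cosθ + r = +0.10589 m.
|ω_lever| = |0.1034·5.55·+0.10589| / 0.0928316 = 0.65461 rad/s.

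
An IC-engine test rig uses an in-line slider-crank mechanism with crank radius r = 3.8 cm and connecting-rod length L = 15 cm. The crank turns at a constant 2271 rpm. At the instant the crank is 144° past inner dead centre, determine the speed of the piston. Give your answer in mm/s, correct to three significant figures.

4210

ω = 2π·2271/60 = 237.8 rad/s
For an in-line slider-crank, x = r cosθ + √(L² − r² sin²θ), so v = −rω sinθ·[1 + r cosθ/√(L² − r² sin²θ)].
With r = 0.038 m, L = 0.15 m, θ = 144°: √(L² − r² sin²θ) = 0.14833 m.
v = −0.038·237.8·0.58779·[1 + 0.038·-0.80902/0.14833] = -4.2109 m/s.
|v| = 4.2109 m/s = 4210.9 mm/s.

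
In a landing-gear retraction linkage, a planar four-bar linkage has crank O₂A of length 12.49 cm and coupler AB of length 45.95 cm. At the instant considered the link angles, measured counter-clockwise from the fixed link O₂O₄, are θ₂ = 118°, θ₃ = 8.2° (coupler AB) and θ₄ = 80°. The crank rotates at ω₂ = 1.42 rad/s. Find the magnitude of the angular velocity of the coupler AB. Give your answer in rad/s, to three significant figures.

ω₂ = 1.42 rad/s
Differentiating the loop-closure r₂e^{iθ₂}+r₃e^{iθ₃}=r₁+r₄e^{iθ₄} gives r₂ω₂e^{iθ₂}+r₃ω₃e^{iθ₃}=r₄ω₄e^{iθ₄}.
Eliminating the other unknown: ω₃ = r₂ω₂ sin(θ₄−θ₂) / [r₃ sin(θ₃−θ₄)].
Numerator sine = -0.61566; denominator sine = -0.94997.
Result = 0.1249·1.42·(-0.61566) / (0.4595·(-0.94997)) = +0.25015 rad/s; magnitude 0.25015 rad/s.

0.250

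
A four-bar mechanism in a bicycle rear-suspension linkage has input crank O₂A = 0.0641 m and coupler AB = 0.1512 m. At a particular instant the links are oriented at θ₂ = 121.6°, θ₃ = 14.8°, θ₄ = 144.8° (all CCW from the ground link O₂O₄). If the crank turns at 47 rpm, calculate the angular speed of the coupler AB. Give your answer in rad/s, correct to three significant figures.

1.07

ω₂ = 4.922 rad/s (from 47 rpm).
Differentiating the loop-closure r₂e^{iθ₂}+r₃e^{iθ₃}=r₁+r₄e^{iθ₄} gives r₂ω₂e^{iθ₂}+r₃ω₃e^{iθ₃}=r₄ω₄e^{iθ₄}.
Eliminating the other unknown: ω₃ = r₂ω₂ sin(θ₄−θ₂) / [r₃ sin(θ₃−θ₄)].
Numerator sine = +0.39394; denominator sine = -0.76604.
Result = 0.0641·4.922·(+0.39394) / (0.1512·(-0.76604)) = -1.073 rad/s; magnitude 1.073 rad/s.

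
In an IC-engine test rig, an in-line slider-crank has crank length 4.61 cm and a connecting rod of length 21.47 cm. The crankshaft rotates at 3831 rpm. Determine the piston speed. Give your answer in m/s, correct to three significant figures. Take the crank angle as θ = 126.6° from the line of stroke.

ω = 2π·3831/60 = 401.2 rad/s
For an in-line slider-crank, x = r cosθ + √(L² − r² sin²θ), so v = −rω sinθ·[1 + r cosθ/√(L² − r² sin²θ)].
With r = 0.0461 m, L = 0.2147 m, θ = 126.6°: √(L² − r² sin²θ) = 0.21149 m.
v = −0.0461·401.2·0.80282·[1 + 0.0461·-0.59622/0.21149] = -12.918 m/s.
|v| = 12.918 m/s.

12.9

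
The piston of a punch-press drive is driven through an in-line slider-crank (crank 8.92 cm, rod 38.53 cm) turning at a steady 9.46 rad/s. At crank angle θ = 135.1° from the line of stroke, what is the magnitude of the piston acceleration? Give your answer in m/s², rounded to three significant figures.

ω = 9.46 rad/s
x(θ) = r cosθ + √(L² − r² sin²θ); with ω constant, a = ω²·d²x/dθ².
d²x/dθ² = −r cosθ − r²(cos2θ)/√u − r⁴ sin²2θ/(4u^{3/2}),  u = L² − r² sin²θ = 0.144492 m².
Substituting r = 0.0892 m, L = 0.3853 m, θ = 135.1°: d²x/dθ² = +0.062823 m.
a = ω²·d²x/dθ² = (9.46)²·(+0.062823) = +5.6221 m/s²;  |a| = 5.6221 m/s².

5.62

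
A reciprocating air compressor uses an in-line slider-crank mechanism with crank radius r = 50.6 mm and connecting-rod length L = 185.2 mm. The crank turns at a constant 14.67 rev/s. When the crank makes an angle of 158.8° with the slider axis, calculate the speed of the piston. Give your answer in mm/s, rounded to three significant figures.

1250

ω = 2π·14.7 = 92.17 rad/s
For an in-line slider-crank, x = r cosθ + √(L² − r² sin²θ), so v = −rω sinθ·[1 + r cosθ/√(L² − r² sin²θ)].
With r = 0.0506 m, L = 0.1852 m, θ = 158.8°: √(L² − r² sin²θ) = 0.18429 m.
v = −0.0506·92.17·0.36162·[1 + 0.0506·-0.93232/0.18429] = -1.2549 m/s.
|v| = 1.2549 m/s = 1254.9 mm/s.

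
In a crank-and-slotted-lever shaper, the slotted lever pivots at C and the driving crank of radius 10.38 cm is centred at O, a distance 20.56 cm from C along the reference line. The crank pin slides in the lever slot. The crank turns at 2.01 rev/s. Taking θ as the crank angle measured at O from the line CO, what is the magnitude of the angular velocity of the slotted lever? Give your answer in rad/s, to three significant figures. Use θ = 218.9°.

3.72

ω = 12.63 rad/s (from 2.01 rev/s).
Crank pin A relative to C: A = (d + r cosθ, r sinθ); lever angle φ = atan2(r sinθ, d + r cosθ).
Differentiating tanφ: φ̇ = rω(d cosθ + r)/(d² + r² + 2dr cosθ).
d² + r² + 2dr cosθ = |CA|² = 0.0198284 m²;  d cosθ + r = -0.056207 m.
|ω_lever| = |0.1038·12.63·-0.056207| / 0.0198284 = 3.716 rad/s.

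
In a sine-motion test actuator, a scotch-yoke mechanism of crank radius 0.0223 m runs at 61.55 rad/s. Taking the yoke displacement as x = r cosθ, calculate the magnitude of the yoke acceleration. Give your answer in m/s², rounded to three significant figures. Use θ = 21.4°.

78.7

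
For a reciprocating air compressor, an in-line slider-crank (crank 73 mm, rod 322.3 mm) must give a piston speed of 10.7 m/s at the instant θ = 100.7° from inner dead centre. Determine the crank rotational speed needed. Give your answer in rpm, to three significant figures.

1490

For an in-line slider-crank, |v_piston| = rω|sinθ|·[1 + r cosθ/√(L² − r² sin²θ)].
With r = 0.073 m, L = 0.3223 m, θ = 100.7°: the bracketed kinematic factor |dx/dθ| = 0.068637 m.
ω = v/|dx/dθ| = 10.7/0.068637 = 155.89 rad/s.
N = 60ω/(2π) = 1488.7 rpm.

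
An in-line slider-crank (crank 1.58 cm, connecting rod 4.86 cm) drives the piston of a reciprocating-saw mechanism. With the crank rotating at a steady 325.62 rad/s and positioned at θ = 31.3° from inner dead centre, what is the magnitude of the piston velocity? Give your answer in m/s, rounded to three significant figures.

3.43

ω = 325.6 rad/s
For an in-line slider-crank, x = r cosθ + √(L² − r² sin²θ), so v = −rω sinθ·[1 + r cosθ/√(L² − r² sin²θ)].
With r = 0.0158 m, L = 0.0486 m, θ = 31.3°: √(L² − r² sin²θ) = 0.047902 m.
v = −0.0158·325.6·0.51952·[1 + 0.0158·0.85446/0.047902] = -3.4261 m/s.
|v| = 3.4261 m/s.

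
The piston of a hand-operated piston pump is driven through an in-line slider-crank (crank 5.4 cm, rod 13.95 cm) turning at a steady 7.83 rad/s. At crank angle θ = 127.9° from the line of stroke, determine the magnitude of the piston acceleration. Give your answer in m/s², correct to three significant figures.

ω = 7.83 rad/s
x(θ) = r cosθ + √(L² − r² sin²θ); with ω constant, a = ω²·d²x/dθ².
d²x/dθ² = −r cosθ − r²(cos2θ)/√u − r⁴ sin²2θ/(4u^{3/2}),  u = L² − r² sin²θ = 0.0176446 m².
Substituting r = 0.054 m, L = 0.1395 m, θ = 127.9°: d²x/dθ² = +0.037704 m.
a = ω²·d²x/dθ² = (7.83)²·(+0.037704) = +2.3116 m/s²;  |a| = 2.3116 m/s².

2.31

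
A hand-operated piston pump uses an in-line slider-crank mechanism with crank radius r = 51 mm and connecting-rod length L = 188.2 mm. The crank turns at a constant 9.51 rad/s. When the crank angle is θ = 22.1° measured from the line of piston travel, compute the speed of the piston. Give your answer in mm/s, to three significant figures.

229

ω = 9.51 rad/s
For an in-line slider-crank, x = r cosθ + √(L² − r² sin²θ), so v = −rω sinθ·[1 + r cosθ/√(L² − r² sin²θ)].
With r = 0.051 m, L = 0.1882 m, θ = 22.1°: √(L² − r² sin²θ) = 0.18722 m.
v = −0.051·9.51·0.37622·[1 + 0.051·0.92653/0.18722] = -0.22853 m/s.
|v| = 0.22853 m/s = 228.53 mm/s.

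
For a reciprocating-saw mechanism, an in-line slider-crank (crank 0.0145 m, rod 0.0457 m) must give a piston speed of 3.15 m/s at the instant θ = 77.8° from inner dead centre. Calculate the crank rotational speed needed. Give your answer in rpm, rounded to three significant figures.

For an in-line slider-crank, |v_piston| = rω|sinθ|·[1 + r cosθ/√(L² − r² sin²θ)].
With r = 0.0145 m, L = 0.0457 m, θ = 77.8°: the bracketed kinematic factor |dx/dθ| = 0.015172 m.
ω = v/|dx/dθ| = 3.15/0.015172 = 207.62 rad/s.
N = 60ω/(2π) = 1982.6 rpm.

1980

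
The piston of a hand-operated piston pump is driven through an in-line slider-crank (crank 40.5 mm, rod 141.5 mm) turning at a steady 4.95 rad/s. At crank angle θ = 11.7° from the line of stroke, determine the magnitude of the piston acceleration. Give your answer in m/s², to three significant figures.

ω = 4.95 rad/s
x(θ) = r cosθ + √(L² − r² sin²θ); with ω constant, a = ω²·d²x/dθ².
d²x/dθ² = −r cosθ − r²(cos2θ)/√u − r⁴ sin²2θ/(4u^{3/2}),  u = L² − r² sin²θ = 0.0199548 m².
Substituting r = 0.0405 m, L = 0.1415 m, θ = 11.7°: d²x/dθ² = -0.050353 m.
a = ω²·d²x/dθ² = (4.95)²·(-0.050353) = -1.2338 m/s²;  |a| = 1.2338 m/s².

1.23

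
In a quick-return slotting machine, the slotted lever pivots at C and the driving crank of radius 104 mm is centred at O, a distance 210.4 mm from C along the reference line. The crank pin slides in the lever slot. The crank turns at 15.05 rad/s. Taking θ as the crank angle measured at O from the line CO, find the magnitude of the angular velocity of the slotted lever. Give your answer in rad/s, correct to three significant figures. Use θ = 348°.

4.95

ω = 15.05 rad/s
Crank pin A relative to C: A = (d + r cosθ, r sinθ); lever angle φ = atan2(r sinθ, d + r cosθ).
Differentiating tanφ: φ̇ = rω(d cosθ + r)/(d² + r² + 2dr cosθ).
d² + r² + 2dr cosθ = |CA|² = 0.097891 m²;  d cosθ + r = +0.3098 m.
|ω_lever| = |0.104·15.05·+0.3098| / 0.097891 = 4.9535 rad/s.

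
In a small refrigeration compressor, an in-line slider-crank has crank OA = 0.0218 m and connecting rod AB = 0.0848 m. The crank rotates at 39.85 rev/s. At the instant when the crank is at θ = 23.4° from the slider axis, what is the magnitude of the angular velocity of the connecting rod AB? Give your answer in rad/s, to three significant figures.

ω = 250.4 rad/s (converted from 39.85 rev/s).
The rod makes angle φ with the slider axis where L sinφ = r sinθ; differentiating, L cosφ·φ̇ = r ω cosθ.
L cosφ = √(L² − r² sin²θ) = 0.084357 m.
|ω_rod| = r ω |cosθ| / √(L² − r² sin²θ) = 0.0218·250.4·0.91775/0.084357 = 59.384 rad/s.

59.4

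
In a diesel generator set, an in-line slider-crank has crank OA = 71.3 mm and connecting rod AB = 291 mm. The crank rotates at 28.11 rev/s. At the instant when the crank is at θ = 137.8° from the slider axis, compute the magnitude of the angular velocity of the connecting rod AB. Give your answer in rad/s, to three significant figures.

ω = 176.6 rad/s (converted from 28.11 rev/s).
The rod makes angle φ with the slider axis where L sinφ = r sinθ; differentiating, L cosφ·φ̇ = r ω cosθ.
L cosφ = √(L² − r² sin²θ) = 0.28703 m.
|ω_rod| = r ω |cosθ| / √(L² − r² sin²θ) = 0.0713·176.6·0.74080/0.28703 = 32.502 rad/s.

32.5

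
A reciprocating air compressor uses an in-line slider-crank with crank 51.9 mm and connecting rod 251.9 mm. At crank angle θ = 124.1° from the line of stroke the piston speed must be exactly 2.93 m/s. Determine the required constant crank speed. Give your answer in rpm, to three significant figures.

For an in-line slider-crank, |v_piston| = rω|sinθ|·[1 + r cosθ/√(L² − r² sin²θ)].
With r = 0.0519 m, L = 0.2519 m, θ = 124.1°: the bracketed kinematic factor |dx/dθ| = 0.037938 m.
ω = v/|dx/dθ| = 2.93/0.037938 = 77.231 rad/s.
N = 60ω/(2π) = 737.5 rpm.

737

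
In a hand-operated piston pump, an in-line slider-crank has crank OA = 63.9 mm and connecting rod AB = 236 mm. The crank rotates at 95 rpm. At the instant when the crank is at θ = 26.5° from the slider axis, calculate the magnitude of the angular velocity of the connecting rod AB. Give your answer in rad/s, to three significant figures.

2.43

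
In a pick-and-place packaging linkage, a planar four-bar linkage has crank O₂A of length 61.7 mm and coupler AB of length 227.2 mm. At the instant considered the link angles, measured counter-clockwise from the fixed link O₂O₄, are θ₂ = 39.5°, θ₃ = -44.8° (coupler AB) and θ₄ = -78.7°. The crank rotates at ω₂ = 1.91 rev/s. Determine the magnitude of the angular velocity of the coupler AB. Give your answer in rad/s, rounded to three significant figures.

5.15

ω₂ = 12 rad/s (from 1.91 rev/s).
Differentiating the loop-closure r₂e^{iθ₂}+r₃e^{iθ₃}=r₁+r₄e^{iθ₄} gives r₂ω₂e^{iθ₂}+r₃ω₃e^{iθ₃}=r₄ω₄e^{iθ₄}.
Eliminating the other unknown: ω₃ = r₂ω₂ sin(θ₄−θ₂) / [r₃ sin(θ₃−θ₄)].
Numerator sine = -0.88130; denominator sine = +0.55775.
Result = 0.0617·12·(-0.88130) / (0.2272·(+0.55775)) = -5.1497 rad/s; magnitude 5.1497 rad/s.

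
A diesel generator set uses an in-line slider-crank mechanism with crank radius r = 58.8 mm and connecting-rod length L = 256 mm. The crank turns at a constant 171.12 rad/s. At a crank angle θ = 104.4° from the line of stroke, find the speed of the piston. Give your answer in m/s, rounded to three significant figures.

ω = 171.1 rad/s
For an in-line slider-crank, x = r cosθ + √(L² − r² sin²θ), so v = −rω sinθ·[1 + r cosθ/√(L² − r² sin²θ)].
With r = 0.0588 m, L = 0.256 m, θ = 104.4°: √(L² − r² sin²θ) = 0.24958 m.
v = −0.0588·171.1·0.96858·[1 + 0.0588·-0.24869/0.24958] = -9.1747 m/s.
|v| = 9.1747 m/s.

9.17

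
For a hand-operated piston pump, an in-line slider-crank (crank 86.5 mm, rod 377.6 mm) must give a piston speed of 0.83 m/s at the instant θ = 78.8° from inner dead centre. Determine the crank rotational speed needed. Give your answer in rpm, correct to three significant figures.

For an in-line slider-crank, |v_piston| = rω|sinθ|·[1 + r cosθ/√(L² − r² sin²θ)].
With r = 0.0865 m, L = 0.3776 m, θ = 78.8°: the bracketed kinematic factor |dx/dθ| = 0.088727 m.
ω = v/|dx/dθ| = 0.83/0.088727 = 9.3545 rad/s.
N = 60ω/(2π) = 89.329 rpm.

89.3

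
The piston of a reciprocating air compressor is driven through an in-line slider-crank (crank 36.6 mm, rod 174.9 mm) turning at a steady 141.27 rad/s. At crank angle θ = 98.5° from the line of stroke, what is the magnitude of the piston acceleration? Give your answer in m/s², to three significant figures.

ω = 141.3 rad/s
x(θ) = r cosθ + √(L² − r² sin²θ); with ω constant, a = ω²·d²x/dθ².
d²x/dθ² = −r cosθ − r²(cos2θ)/√u − r⁴ sin²2θ/(4u^{3/2}),  u = L² − r² sin²θ = 0.0292797 m².
Substituting r = 0.0366 m, L = 0.1749 m, θ = 98.5°: d²x/dθ² = +0.012889 m.
a = ω²·d²x/dθ² = (141.3)²·(+0.012889) = +257.22 m/s²;  |a| = 257.22 m/s².

257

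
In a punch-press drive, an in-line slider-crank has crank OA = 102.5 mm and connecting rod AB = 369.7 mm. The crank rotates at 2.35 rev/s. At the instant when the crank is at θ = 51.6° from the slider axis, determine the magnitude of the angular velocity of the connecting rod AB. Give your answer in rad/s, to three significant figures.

2.61

ω = 14.77 rad/s (converted from 2.35 rev/s).
The rod makes angle φ with the slider axis where L sinφ = r sinθ; differentiating, L cosφ·φ̇ = r ω cosθ.
L cosφ = √(L² − r² sin²θ) = 0.36087 m.
|ω_rod| = r ω |cosθ| / √(L² − r² sin²θ) = 0.1025·14.77·0.62115/0.36087 = 2.6051 rad/s.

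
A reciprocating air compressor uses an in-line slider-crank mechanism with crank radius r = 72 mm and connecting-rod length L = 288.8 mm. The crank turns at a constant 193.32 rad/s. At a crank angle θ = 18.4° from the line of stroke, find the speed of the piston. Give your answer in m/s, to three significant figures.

5.44

ω = 193.3 rad/s
For an in-line slider-crank, x = r cosθ + √(L² − r² sin²θ), so v = −rω sinθ·[1 + r cosθ/√(L² − r² sin²θ)].
With r = 0.072 m, L = 0.2888 m, θ = 18.4°: √(L² − r² sin²θ) = 0.2879 m.
v = −0.072·193.3·0.31565·[1 + 0.072·0.94888/0.2879] = -5.4361 m/s.
|v| = 5.4361 m/s.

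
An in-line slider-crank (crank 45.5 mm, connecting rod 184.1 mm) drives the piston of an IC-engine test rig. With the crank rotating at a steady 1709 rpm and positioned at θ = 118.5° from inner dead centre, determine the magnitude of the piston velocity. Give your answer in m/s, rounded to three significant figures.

6.29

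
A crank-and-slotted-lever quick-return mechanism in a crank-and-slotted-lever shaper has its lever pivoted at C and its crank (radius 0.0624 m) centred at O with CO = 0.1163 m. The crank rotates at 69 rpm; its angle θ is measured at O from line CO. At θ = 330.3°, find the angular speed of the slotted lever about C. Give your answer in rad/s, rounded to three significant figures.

ω = 7.226 rad/s (from 69 rpm).
Crank pin A relative to C: A = (d + r cosθ, r sinθ); lever angle φ = atan2(r sinθ, d + r cosθ).
Differentiating tanφ: φ̇ = rω(d cosθ + r)/(d² + r² + 2dr cosθ).
d² + r² + 2dr cosθ = |CA|² = 0.030027 m²;  d cosθ + r = +0.16342 m.
|ω_lever| = |0.0624·7.226·+0.16342| / 0.030027 = 2.4539 rad/s.

2.45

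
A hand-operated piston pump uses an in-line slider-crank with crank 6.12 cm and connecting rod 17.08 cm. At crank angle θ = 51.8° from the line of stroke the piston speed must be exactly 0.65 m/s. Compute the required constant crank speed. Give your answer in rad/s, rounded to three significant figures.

11.0

For an in-line slider-crank, |v_piston| = rω|sinθ|·[1 + r cosθ/√(L² − r² sin²θ)].
With r = 0.0612 m, L = 0.1708 m, θ = 51.8°: the bracketed kinematic factor |dx/dθ| = 0.059201 m.
ω = v/|dx/dθ| = 0.65/0.059201 = 10.98 rad/s.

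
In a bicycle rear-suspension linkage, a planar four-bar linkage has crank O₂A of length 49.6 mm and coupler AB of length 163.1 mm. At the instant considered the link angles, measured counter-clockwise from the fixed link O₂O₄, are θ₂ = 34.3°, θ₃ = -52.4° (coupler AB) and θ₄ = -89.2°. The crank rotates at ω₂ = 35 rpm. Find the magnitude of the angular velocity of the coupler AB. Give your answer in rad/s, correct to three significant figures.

ω₂ = 3.665 rad/s (from 35 rpm).
Differentiating the loop-closure r₂e^{iθ₂}+r₃e^{iθ₃}=r₁+r₄e^{iθ₄} gives r₂ω₂e^{iθ₂}+r₃ω₃e^{iθ₃}=r₄ω₄e^{iθ₄}.
Eliminating the other unknown: ω₃ = r₂ω₂ sin(θ₄−θ₂) / [r₃ sin(θ₃−θ₄)].
Numerator sine = -0.83389; denominator sine = +0.59902.
Result = 0.0496·3.665·(-0.83389) / (0.1631·(+0.59902)) = -1.5516 rad/s; magnitude 1.5516 rad/s.

1.55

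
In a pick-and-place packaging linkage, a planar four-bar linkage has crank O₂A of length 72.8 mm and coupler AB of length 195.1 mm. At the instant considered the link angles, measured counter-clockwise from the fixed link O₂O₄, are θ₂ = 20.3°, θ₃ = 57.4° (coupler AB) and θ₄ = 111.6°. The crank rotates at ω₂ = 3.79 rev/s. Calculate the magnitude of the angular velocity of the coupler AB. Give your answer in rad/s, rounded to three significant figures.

11.0

ω₂ = 23.81 rad/s (from 3.79 rev/s).
Differentiating the loop-closure r₂e^{iθ₂}+r₃e^{iθ₃}=r₁+r₄e^{iθ₄} gives r₂ω₂e^{iθ₂}+r₃ω₃e^{iθ₃}=r₄ω₄e^{iθ₄}.
Eliminating the other unknown: ω₃ = r₂ω₂ sin(θ₄−θ₂) / [r₃ sin(θ₃−θ₄)].
Numerator sine = +0.99974; denominator sine = -0.81106.
Result = 0.0728·23.81·(+0.99974) / (0.1951·(-0.81106)) = -10.953 rad/s; magnitude 10.953 rad/s.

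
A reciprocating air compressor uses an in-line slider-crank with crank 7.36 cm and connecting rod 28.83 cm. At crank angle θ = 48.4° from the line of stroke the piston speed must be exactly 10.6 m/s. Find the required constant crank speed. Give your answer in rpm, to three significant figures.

For an in-line slider-crank, |v_piston| = rω|sinθ|·[1 + r cosθ/√(L² − r² sin²θ)].
With r = 0.0736 m, L = 0.2883 m, θ = 48.4°: the bracketed kinematic factor |dx/dθ| = 0.064541 m.
ω = v/|dx/dθ| = 10.6/0.064541 = 164.24 rad/s.
N = 60ω/(2π) = 1568.3 rpm.

1570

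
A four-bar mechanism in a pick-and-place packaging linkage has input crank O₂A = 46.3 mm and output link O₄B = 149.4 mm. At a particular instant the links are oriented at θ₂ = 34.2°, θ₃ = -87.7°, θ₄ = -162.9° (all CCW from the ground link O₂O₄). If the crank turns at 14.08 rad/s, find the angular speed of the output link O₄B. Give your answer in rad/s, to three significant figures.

3.83

ω₂ = 14.08 rad/s
Differentiating the loop-closure r₂e^{iθ₂}+r₃e^{iθ₃}=r₁+r₄e^{iθ₄} gives r₂ω₂e^{iθ₂}+r₃ω₃e^{iθ₃}=r₄ω₄e^{iθ₄}.
Eliminating the other unknown: ω₄ = r₂ω₂ sin(θ₂−θ₃) / [r₄ sin(θ₄−θ₃)].
Numerator sine = +0.84897; denominator sine = -0.96682.
Result = 0.0463·14.08·(+0.84897) / (0.1494·(-0.96682)) = -3.8316 rad/s; magnitude 3.8316 rad/s.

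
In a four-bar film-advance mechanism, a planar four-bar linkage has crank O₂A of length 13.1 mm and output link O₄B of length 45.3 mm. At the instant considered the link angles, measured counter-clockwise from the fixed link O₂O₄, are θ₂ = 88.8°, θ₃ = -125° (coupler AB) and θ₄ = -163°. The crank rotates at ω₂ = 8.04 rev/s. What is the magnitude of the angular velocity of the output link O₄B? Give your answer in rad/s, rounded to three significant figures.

ω₂ = 50.52 rad/s (from 8.04 rev/s).
Differentiating the loop-closure r₂e^{iθ₂}+r₃e^{iθ₃}=r₁+r₄e^{iθ₄} gives r₂ω₂e^{iθ₂}+r₃ω₃e^{iθ₃}=r₄ω₄e^{iθ₄}.
Eliminating the other unknown: ω₄ = r₂ω₂ sin(θ₂−θ₃) / [r₄ sin(θ₄−θ₃)].
Numerator sine = -0.55630; denominator sine = -0.61566.
Result = 0.0131·50.52·(-0.55630) / (0.0453·(-0.61566)) = +13.2 rad/s; magnitude 13.2 rad/s.

13.2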